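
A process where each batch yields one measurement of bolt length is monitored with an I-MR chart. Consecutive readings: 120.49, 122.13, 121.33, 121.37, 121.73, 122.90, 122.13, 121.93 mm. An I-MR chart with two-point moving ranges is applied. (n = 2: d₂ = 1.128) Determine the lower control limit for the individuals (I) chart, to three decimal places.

X̄ = (120.49 + 122.13 + 121.33 + 121.37 + 121.73 + 122.90 + 122.13 + 121.93) / 8 = 121.7512
Moving ranges: 1.64, 0.80, 0.04, 0.36, 1.17, 0.77, 0.20; M̄R̄ = 4.9800 / 7 = 0.7114
LCL = X̄ − 3·M̄R̄/d₂ = 121.7512 − 3 × 0.7114 / 1.128 = 119.8592

119.859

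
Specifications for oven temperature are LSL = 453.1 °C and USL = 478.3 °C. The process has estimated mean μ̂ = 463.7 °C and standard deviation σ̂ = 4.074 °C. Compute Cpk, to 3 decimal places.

Cpu = (USL − μ̂) / (3σ̂) = (478.3 − 463.7) / (3 × 4.074) = 1.1946; Cpl = (μ̂ − LSL) / (3σ̂) = (463.7 − 453.1) / (3 × 4.074) = 0.8673; Cpk = min(Cpu, Cpl) = 0.8673

0.867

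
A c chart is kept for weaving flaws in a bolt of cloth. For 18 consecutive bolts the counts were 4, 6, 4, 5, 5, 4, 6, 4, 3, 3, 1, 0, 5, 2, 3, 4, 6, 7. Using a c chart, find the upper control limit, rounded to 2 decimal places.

c̄ = (4 + 6 + 4 + 5 + 5 + 4 + 6 + 4 + 3 + 3 + 1 + 0 + 5 + 2 + 3 + 4 + 6 + 7) / 18 = 72 / 18 = 4.0000
UCL = c̄ + 3√c̄ = 4.0000 + 3 × √4.0000 = 4.0000 + 3 × 2.0000 = 10.0000

10.00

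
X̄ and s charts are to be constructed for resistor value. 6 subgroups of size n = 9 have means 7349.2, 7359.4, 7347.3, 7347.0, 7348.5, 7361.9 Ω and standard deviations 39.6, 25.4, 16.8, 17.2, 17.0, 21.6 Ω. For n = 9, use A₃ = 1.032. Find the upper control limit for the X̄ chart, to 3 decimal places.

X̄̄ = (7349.2 + 7359.4 + 7347.3 + 7347.0 + 7348.5 + 7361.9) / 6 = 7352.2167
s̄ = (39.6 + 25.4 + 16.8 + 17.2 + 17.0 + 21.6) / 6 = 22.9333
UCL = X̄̄ + A₃·s̄ = 7352.2167 + 1.032 × 22.9333 = 7375.8839

7375.884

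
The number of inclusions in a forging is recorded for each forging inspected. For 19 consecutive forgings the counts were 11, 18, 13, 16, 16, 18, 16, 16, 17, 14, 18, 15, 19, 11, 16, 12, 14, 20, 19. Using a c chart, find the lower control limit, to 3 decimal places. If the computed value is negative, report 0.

3.836

c̄ = (11 + 18 + 13 + 16 + 16 + 18 + 16 + 16 + 17 + 14 + 18 + 15 + 19 + 11 + 16 + 12 + 14 + 20 + 19) / 19 = 299 / 19 = 15.7368
LCL = c̄ − 3√c̄ = 15.7368 − 3 × 3.9670 = 3.8359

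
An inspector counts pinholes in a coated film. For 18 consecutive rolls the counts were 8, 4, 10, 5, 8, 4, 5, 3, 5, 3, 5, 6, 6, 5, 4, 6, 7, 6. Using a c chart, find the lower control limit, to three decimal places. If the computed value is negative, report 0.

0.000

c̄ = (8 + 4 + 10 + 5 + 8 + 4 + 5 + 3 + 5 + 3 + 5 + 6 + 6 + 5 + 4 + 6 + 7 + 6) / 18 = 100 / 18 = 5.5556
LCL = c̄ − 3√c̄ = 5.5556 − 3 × 2.3570 = -1.5155 → 0 (cannot be negative)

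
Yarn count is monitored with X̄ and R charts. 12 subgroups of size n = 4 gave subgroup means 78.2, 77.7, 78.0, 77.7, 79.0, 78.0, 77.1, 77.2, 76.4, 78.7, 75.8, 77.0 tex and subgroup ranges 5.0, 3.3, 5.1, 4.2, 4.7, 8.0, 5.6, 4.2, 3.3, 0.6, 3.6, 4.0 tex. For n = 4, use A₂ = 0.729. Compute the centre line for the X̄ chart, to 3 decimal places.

77.567

X̄̄ = (78.2 + 77.7 + 78.0 + 77.7 + 79.0 + 78.0 + 77.1 + 77.2 + 76.4 + 78.7 + 75.8 + 77.0) / 12 = 930.8000 / 12 = 77.5667
CL = X̄̄ = 77.5667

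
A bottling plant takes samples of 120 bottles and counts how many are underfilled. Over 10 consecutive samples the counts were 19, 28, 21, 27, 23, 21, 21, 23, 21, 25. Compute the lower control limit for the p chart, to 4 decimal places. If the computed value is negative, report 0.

p̄ = Σdᵢ / (k·n) = 229 / (10 × 120) = 0.19083
LCL = p̄ − 3·√(p̄(1−p̄)/n) = 0.19083 − 3 × 0.03587 = 0.08322

0.0832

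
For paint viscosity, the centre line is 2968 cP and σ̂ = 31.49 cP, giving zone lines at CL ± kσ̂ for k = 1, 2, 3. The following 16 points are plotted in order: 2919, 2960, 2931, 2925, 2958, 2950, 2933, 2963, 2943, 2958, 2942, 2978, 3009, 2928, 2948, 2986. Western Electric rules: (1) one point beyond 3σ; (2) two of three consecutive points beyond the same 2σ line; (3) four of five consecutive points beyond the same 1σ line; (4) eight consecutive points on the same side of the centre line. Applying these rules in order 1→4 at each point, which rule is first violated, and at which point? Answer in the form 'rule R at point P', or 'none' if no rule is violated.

rule 4 at point 8

Zone of each point (C = within 1σ̂, B = 1σ̂–2σ̂, A = 2σ̂–3σ̂, * = beyond 3σ̂; sign = side of CL): 1:-B, 2:-C, 3:-B, 4:-B, 5:-C, 6:-C, 7:-B, 8:-C, 9:-C, 10:-C, 11:-C, 12:+C, 13:+B, 14:-B, 15:-C, 16:+C
Rule 4 (eight consecutive points on the same side of the centre line) is satisfied at point 8.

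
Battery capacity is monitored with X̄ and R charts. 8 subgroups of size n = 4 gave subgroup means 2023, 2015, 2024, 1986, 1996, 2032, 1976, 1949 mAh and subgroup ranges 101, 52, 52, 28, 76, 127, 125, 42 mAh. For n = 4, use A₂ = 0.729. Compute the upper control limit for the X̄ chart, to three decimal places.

X̄̄ = (2023 + 2015 + 2024 + 1986 + 1996 + 2032 + 1976 + 1949) / 8 = 16001.0000 / 8 = 2000.1250
R̄ = (101 + 52 + 52 + 28 + 76 + 127 + 125 + 42) / 8 = 603.0000 / 8 = 75.3750
UCL = X̄̄ + A₂·R̄ = 2000.1250 + 0.729 × 75.3750 = 2055.0734

2055.073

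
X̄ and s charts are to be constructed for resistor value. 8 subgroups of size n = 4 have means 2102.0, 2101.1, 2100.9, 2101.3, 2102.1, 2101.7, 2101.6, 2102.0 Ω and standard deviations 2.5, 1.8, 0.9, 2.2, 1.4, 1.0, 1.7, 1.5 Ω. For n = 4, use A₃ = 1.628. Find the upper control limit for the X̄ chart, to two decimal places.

2104.23

X̄̄ = (2102.0 + 2101.1 + 2100.9 + 2101.3 + 2102.1 + 2101.7 + 2101.6 + 2102.0) / 8 = 2101.5875
s̄ = (2.5 + 1.8 + 0.9 + 2.2 + 1.4 + 1.0 + 1.7 + 1.5) / 8 = 1.6250
UCL = X̄̄ + A₃·s̄ = 2101.5875 + 1.628 × 1.6250 = 2104.2330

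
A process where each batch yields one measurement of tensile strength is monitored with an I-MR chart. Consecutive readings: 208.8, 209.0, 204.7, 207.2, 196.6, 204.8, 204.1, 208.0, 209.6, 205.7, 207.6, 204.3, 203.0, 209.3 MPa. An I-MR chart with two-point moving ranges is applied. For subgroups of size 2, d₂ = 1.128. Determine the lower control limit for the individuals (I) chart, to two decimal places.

195.94

X̄ = (208.8 + 209.0 + 204.7 + 207.2 + 196.6 + 204.8 + 204.1 + 208.0 + 209.6 + 205.7 + 207.6 + 204.3 + 203.0 + 209.3) / 14 = 205.9071
Moving ranges: 0.2, 4.3, 2.5, 10.6, 8.2, 0.7, 3.9, 1.6, 3.9, 1.9, 3.3, 1.3, 6.3; M̄R̄ = 48.7000 / 13 = 3.7462
LCL = X̄ − 3·M̄R̄/d₂ = 205.9071 − 3 × 3.7462 / 1.128 = 195.9440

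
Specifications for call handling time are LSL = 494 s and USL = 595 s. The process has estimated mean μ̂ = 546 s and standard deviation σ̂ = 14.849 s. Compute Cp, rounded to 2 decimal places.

1.13

Cp = (USL − LSL) / (6σ̂) = (595 − 494) / (6 × 14.849) = 101.0000 / 89.0940 = 1.1336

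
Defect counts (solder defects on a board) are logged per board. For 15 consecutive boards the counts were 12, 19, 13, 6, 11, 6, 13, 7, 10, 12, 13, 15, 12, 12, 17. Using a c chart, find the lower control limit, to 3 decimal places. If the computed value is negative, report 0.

1.532

c̄ = (12 + 19 + 13 + 6 + 11 + 6 + 13 + 7 + 10 + 12 + 13 + 15 + 12 + 12 + 17) / 15 = 178 / 15 = 11.8667
LCL = c̄ − 3√c̄ = 11.8667 − 3 × 3.4448 = 1.5323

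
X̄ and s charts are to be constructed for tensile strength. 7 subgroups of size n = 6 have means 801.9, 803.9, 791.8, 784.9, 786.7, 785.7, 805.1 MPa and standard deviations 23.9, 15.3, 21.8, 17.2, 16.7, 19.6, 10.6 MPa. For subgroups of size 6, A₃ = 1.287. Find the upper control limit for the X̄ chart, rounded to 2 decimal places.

817.29

X̄̄ = (801.9 + 803.9 + 791.8 + 784.9 + 786.7 + 785.7 + 805.1) / 7 = 794.2857
s̄ = (23.9 + 15.3 + 21.8 + 17.2 + 16.7 + 19.6 + 10.6) / 7 = 17.8714
UCL = X̄̄ + A₃·s̄ = 794.2857 + 1.287 × 17.8714 = 817.2862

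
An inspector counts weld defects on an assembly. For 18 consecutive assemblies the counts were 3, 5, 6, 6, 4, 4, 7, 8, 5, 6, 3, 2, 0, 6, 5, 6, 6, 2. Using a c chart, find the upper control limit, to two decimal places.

c̄ = (3 + 5 + 6 + 6 + 4 + 4 + 7 + 8 + 5 + 6 + 3 + 2 + 0 + 6 + 5 + 6 + 6 + 2) / 18 = 84 / 18 = 4.6667
UCL = c̄ + 3√c̄ = 4.6667 + 3 × √4.6667 = 4.6667 + 3 × 2.1602 = 11.1474

11.15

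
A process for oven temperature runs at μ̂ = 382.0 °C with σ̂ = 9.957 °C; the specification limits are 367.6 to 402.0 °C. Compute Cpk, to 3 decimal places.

Cpu = (USL − μ̂) / (3σ̂) = (402.0 − 382.0) / (3 × 9.957) = 0.6695; Cpl = (μ̂ − LSL) / (3σ̂) = (382.0 − 367.6) / (3 × 9.957) = 0.4821; Cpk = min(Cpu, Cpl) = 0.4821

0.482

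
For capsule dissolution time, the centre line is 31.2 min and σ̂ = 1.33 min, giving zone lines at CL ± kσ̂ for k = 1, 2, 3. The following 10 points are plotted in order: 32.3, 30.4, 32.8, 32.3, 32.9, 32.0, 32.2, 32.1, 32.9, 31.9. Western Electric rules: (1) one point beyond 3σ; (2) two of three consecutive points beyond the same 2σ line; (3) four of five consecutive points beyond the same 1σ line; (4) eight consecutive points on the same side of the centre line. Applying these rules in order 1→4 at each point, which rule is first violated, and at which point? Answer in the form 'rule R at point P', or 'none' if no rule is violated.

Zone of each point (C = within 1σ̂, B = 1σ̂–2σ̂, A = 2σ̂–3σ̂, * = beyond 3σ̂; sign = side of CL): 1:+C, 2:-C, 3:+B, 4:+C, 5:+B, 6:+C, 7:+C, 8:+C, 9:+B, 10:+C
Rule 4 (eight consecutive points on the same side of the centre line) is satisfied at point 10.

rule 4 at point 10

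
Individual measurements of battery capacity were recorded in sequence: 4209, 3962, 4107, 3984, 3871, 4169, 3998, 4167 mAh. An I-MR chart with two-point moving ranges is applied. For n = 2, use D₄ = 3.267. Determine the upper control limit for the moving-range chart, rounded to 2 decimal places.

590.86

Moving ranges: 247, 145, 123, 113, 298, 171, 169; M̄R̄ = 1266.0000 / 7 = 180.8571
UCL_MR = D₄·M̄R̄ = 3.267 × 180.8571 = 590.8603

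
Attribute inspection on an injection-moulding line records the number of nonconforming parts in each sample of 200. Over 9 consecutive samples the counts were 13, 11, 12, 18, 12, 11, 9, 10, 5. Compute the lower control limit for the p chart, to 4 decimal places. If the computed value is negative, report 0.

0.0073

p̄ = Σdᵢ / (k·n) = 101 / (9 × 200) = 0.05611
LCL = p̄ − 3·√(p̄(1−p̄)/n) = 0.05611 − 3 × 0.01627 = 0.00729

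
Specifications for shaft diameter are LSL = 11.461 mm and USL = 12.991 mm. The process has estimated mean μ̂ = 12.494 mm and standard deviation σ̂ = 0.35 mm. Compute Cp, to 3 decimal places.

0.729

Cp = (USL − LSL) / (6σ̂) = (12.991 − 11.461) / (6 × 0.35) = 1.5300 / 2.1000 = 0.7286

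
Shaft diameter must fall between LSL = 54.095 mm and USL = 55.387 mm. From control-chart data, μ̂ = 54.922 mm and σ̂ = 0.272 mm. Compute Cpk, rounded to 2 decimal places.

0.57

Cpu = (USL − μ̂) / (3σ̂) = (55.387 − 54.922) / (3 × 0.272) = 0.5699; Cpl = (μ̂ − LSL) / (3σ̂) = (54.922 − 54.095) / (3 × 0.272) = 1.0135; Cpk = min(Cpu, Cpl) = 0.5699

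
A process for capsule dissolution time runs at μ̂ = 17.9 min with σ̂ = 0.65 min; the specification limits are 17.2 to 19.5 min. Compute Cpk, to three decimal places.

Cpu = (USL − μ̂) / (3σ̂) = (19.5 − 17.9) / (3 × 0.65) = 0.8205; Cpl = (μ̂ − LSL) / (3σ̂) = (17.9 − 17.2) / (3 × 0.65) = 0.3590; Cpk = min(Cpu, Cpl) = 0.3590

0.359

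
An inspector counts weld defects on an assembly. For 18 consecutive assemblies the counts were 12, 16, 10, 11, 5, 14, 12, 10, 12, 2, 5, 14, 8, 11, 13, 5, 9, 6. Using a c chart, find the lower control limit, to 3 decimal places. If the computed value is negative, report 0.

c̄ = (12 + 16 + 10 + 11 + 5 + 14 + 12 + 10 + 12 + 2 + 5 + 14 + 8 + 11 + 13 + 5 + 9 + 6) / 18 = 175 / 18 = 9.7222
LCL = c̄ − 3√c̄ = 9.7222 − 3 × 3.1180 = 0.3681

0.368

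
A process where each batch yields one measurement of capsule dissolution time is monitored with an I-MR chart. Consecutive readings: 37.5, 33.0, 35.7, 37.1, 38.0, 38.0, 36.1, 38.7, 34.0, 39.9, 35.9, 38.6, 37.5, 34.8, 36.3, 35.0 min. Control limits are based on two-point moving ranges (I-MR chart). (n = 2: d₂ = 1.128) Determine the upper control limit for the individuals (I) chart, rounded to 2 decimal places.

43.35

X̄ = (37.5 + 33.0 + 35.7 + 37.1 + 38.0 + 38.0 + 36.1 + 38.7 + 34.0 + 39.9 + 35.9 + 38.6 + 37.5 + 34.8 + 36.3 + 35.0) / 16 = 36.6313
Moving ranges: 4.5, 2.7, 1.4, 0.9, 0.0, 1.9, 2.6, 4.7, 5.9, 4.0, 2.7, 1.1, 2.7, 1.5, 1.3; M̄R̄ = 37.9000 / 15 = 2.5267
UCL = X̄ + 3·M̄R̄/d₂ = 36.6313 + 3 × 2.5267 / 1.128 = 43.3511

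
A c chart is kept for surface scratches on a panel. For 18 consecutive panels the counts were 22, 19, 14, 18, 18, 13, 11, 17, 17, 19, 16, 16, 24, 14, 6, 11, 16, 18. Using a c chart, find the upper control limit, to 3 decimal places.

28.076

c̄ = (22 + 19 + 14 + 18 + 18 + 13 + 11 + 17 + 17 + 19 + 16 + 16 + 24 + 14 + 6 + 11 + 16 + 18) / 18 = 289 / 18 = 16.0556
UCL = c̄ + 3√c̄ = 16.0556 + 3 × √16.0556 = 16.0556 + 3 × 4.0069 = 28.0764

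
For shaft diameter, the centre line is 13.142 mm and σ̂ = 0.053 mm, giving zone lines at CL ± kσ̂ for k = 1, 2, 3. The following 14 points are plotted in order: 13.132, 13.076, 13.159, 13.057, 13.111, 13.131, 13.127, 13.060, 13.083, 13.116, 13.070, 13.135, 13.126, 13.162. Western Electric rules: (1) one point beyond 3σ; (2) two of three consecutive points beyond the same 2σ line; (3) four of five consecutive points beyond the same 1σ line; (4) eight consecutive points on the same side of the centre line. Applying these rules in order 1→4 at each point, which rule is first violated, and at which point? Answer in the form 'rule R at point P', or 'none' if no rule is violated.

Zone of each point (C = within 1σ̂, B = 1σ̂–2σ̂, A = 2σ̂–3σ̂, * = beyond 3σ̂; sign = side of CL): 1:-C, 2:-B, 3:+C, 4:-B, 5:-C, 6:-C, 7:-C, 8:-B, 9:-B, 10:-C, 11:-B, 12:-C, 13:-C, 14:+C
Rule 4 (eight consecutive points on the same side of the centre line) is satisfied at point 11.

rule 4 at point 11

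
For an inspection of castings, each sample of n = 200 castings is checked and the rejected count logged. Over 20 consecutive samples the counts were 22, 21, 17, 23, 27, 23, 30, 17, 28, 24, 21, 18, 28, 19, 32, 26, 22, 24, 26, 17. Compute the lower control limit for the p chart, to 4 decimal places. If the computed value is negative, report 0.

p̄ = Σdᵢ / (k·n) = 465 / (20 × 200) = 0.11625
LCL = p̄ − 3·√(p̄(1−p̄)/n) = 0.11625 − 3 × 0.02266 = 0.04826

0.0483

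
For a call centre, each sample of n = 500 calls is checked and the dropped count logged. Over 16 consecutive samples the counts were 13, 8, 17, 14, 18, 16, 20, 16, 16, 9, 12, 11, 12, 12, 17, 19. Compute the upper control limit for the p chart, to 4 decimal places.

0.0512

p̄ = Σdᵢ / (k·n) = 230 / (16 × 500) = 0.02875
UCL = p̄ + 3·√(p̄(1−p̄)/n) = 0.02875 + 3 × √(0.02875×0.97125/500) = 0.02875 + 3 × 0.00747 = 0.05117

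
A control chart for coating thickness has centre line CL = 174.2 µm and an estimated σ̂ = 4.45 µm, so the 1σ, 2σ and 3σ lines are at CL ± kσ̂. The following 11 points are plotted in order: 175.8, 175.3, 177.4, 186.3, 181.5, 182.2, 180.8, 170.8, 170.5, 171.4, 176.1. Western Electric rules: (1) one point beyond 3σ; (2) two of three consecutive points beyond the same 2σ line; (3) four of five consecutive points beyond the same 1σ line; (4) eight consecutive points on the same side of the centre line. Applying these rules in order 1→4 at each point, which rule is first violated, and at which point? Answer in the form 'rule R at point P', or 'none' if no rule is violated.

rule 3 at point 7

Zone of each point (C = within 1σ̂, B = 1σ̂–2σ̂, A = 2σ̂–3σ̂, * = beyond 3σ̂; sign = side of CL): 1:+C, 2:+C, 3:+C, 4:+A, 5:+B, 6:+B, 7:+B, 8:-C, 9:-C, 10:-C, 11:+C
Rule 3 (four of five consecutive points beyond the same 1σ limit) is satisfied at point 7.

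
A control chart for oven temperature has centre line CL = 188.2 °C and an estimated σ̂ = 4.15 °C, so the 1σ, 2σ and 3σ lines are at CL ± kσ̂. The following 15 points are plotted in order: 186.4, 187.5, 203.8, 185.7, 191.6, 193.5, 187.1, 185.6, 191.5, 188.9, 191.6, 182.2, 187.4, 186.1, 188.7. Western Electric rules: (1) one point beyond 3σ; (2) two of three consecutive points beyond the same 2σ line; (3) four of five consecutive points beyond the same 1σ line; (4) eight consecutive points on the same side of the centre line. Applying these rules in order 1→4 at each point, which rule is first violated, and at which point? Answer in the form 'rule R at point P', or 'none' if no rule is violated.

rule 1 at point 3

Zone of each point (C = within 1σ̂, B = 1σ̂–2σ̂, A = 2σ̂–3σ̂, * = beyond 3σ̂; sign = side of CL): 1:-C, 2:-C, 3:+*, 4:-C, 5:+C, 6:+B, 7:-C, 8:-C, 9:+C, 10:+C, 11:+C, 12:-B, 13:-C, 14:-C, 15:+C
Rule 1 (one point beyond the 3σ limits) is satisfied at point 3.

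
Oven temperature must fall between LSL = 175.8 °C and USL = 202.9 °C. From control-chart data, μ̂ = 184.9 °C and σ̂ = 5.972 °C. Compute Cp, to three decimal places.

Cp = (USL − LSL) / (6σ̂) = (202.9 − 175.8) / (6 × 5.972) = 27.1000 / 35.8320 = 0.7563

0.756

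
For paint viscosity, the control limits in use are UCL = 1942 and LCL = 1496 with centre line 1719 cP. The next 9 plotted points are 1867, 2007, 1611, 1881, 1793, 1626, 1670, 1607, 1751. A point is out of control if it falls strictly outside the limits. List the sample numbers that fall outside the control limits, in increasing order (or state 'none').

2

Compare each point to [1496, 1942]: sample 2 = 2007 > UCL.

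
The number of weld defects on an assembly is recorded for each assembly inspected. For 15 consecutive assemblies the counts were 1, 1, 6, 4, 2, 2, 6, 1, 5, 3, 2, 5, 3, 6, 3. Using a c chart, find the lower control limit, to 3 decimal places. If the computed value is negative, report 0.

0.000

c̄ = (1 + 1 + 6 + 4 + 2 + 2 + 6 + 1 + 5 + 3 + 2 + 5 + 3 + 6 + 3) / 15 = 50 / 15 = 3.3333
LCL = c̄ − 3√c̄ = 3.3333 − 3 × 1.8257 = -2.1439 → 0 (cannot be negative)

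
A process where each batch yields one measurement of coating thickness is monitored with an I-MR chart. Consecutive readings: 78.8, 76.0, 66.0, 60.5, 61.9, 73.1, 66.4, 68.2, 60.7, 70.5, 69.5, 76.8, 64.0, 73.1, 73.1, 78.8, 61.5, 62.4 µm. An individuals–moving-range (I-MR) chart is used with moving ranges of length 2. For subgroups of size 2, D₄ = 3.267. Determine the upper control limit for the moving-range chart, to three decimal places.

21.293

Moving ranges: 2.8, 10.0, 5.5, 1.4, 11.2, 6.7, 1.8, 7.5, 9.8, 1.0, 7.3, 12.8, 9.1, 0.0, 5.7, 17.3, 0.9; M̄R̄ = 110.8000 / 17 = 6.5176
UCL_MR = D₄·M̄R̄ = 3.267 × 6.5176 = 21.2932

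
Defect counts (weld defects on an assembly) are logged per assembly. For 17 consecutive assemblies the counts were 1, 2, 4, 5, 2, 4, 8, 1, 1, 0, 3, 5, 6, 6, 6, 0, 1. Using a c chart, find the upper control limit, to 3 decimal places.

8.631

c̄ = (1 + 2 + 4 + 5 + 2 + 4 + 8 + 1 + 1 + 0 + 3 + 5 + 6 + 6 + 6 + 0 + 1) / 17 = 55 / 17 = 3.2353
UCL = c̄ + 3√c̄ = 3.2353 + 3 × √3.2353 = 3.2353 + 3 × 1.7987 = 8.6314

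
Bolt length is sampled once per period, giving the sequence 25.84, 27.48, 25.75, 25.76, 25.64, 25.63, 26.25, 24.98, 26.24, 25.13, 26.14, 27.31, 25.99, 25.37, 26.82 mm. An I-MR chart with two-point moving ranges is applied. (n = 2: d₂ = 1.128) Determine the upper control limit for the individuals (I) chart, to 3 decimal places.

X̄ = (25.84 + 27.48 + 25.75 + 25.76 + 25.64 + 25.63 + 26.25 + 24.98 + 26.24 + 25.13 + 26.14 + 27.31 + 25.99 + 25.37 + 26.82) / 15 = 26.0220
Moving ranges: 1.64, 1.73, 0.01, 0.12, 0.01, 0.62, 1.27, 1.26, 1.11, 1.01, 1.17, 1.32, 0.62, 1.45; M̄R̄ = 13.3400 / 14 = 0.9529
UCL = X̄ + 3·M̄R̄/d₂ = 26.0220 + 3 × 0.9529 / 1.128 = 28.5562

28.556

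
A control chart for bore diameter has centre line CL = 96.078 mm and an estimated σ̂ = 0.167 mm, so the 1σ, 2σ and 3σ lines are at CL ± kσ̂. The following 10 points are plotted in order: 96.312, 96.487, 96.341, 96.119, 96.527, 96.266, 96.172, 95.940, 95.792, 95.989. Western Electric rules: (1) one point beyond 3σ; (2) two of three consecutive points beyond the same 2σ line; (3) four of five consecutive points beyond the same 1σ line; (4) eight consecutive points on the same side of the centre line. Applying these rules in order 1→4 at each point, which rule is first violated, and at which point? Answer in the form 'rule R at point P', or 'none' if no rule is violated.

rule 3 at point 5

Zone of each point (C = within 1σ̂, B = 1σ̂–2σ̂, A = 2σ̂–3σ̂, * = beyond 3σ̂; sign = side of CL): 1:+B, 2:+A, 3:+B, 4:+C, 5:+A, 6:+B, 7:+C, 8:-C, 9:-B, 10:-C
Rule 3 (four of five consecutive points beyond the same 1σ limit) is satisfied at point 5.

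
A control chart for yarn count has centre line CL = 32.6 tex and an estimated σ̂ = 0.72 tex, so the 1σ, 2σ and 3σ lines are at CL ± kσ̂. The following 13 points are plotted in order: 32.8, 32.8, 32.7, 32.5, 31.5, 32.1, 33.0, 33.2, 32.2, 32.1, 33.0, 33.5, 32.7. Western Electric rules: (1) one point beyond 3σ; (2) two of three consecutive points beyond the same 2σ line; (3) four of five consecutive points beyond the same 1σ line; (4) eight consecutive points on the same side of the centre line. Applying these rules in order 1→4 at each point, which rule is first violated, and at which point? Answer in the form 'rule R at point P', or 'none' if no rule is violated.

none

Zone of each point (C = within 1σ̂, B = 1σ̂–2σ̂, A = 2σ̂–3σ̂, * = beyond 3σ̂; sign = side of CL): 1:+C, 2:+C, 3:+C, 4:-C, 5:-B, 6:-C, 7:+C, 8:+C, 9:-C, 10:-C, 11:+C, 12:+B, 13:+C
No rule fires across all 13 points.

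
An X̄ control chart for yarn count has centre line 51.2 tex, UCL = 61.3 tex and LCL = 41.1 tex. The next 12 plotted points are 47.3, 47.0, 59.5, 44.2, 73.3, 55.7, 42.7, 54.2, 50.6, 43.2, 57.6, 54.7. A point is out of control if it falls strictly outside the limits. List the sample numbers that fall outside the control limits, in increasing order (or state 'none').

5

Compare each point to [41.1, 61.3]: sample 5 = 73.3 > UCL.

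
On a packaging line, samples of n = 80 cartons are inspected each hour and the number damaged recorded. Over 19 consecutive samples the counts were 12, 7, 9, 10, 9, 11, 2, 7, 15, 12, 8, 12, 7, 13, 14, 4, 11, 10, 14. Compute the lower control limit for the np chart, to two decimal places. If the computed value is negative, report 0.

p̄ = Σdᵢ / (k·n) = 187 / (19 × 80) = 0.12303
LCL = np̄ − 3·√(np̄(1−p̄)) = 9.8421 − 3 × 2.9379 = 1.0284

1.03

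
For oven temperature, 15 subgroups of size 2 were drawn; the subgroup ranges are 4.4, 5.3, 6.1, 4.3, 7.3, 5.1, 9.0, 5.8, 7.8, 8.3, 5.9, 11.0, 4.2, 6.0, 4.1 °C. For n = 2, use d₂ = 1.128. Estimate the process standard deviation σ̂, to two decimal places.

5.59

R̄ = (4.4 + 5.3 + 6.1 + 4.3 + 7.3 + 5.1 + 9.0 + 5.8 + 7.8 + 8.3 + 5.9 + 11.0 + 4.2 + 6.0 + 4.1) / 15 = 6.3067
σ̂ = R̄ / d₂ = 6.3067 / 1.128 = 5.5910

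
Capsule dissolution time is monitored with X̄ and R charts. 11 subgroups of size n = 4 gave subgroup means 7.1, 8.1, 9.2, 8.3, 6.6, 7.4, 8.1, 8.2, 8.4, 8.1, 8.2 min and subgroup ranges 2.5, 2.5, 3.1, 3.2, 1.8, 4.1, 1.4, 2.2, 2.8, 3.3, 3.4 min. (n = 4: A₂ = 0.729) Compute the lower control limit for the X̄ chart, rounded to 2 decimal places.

X̄̄ = (7.1 + 8.1 + 9.2 + 8.3 + 6.6 + 7.4 + 8.1 + 8.2 + 8.4 + 8.1 + 8.2) / 11 = 87.7000 / 11 = 7.9727
R̄ = (2.5 + 2.5 + 3.1 + 3.2 + 1.8 + 4.1 + 1.4 + 2.2 + 2.8 + 3.3 + 3.4) / 11 = 30.3000 / 11 = 2.7545
LCL = X̄̄ − A₂·R̄ = 7.9727 − 0.729 × 2.7545 = 5.9647

5.96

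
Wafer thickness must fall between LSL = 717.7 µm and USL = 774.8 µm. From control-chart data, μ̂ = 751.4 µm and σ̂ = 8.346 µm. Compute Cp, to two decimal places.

1.14

Cp = (USL − LSL) / (6σ̂) = (774.8 − 717.7) / (6 × 8.346) = 57.1000 / 50.0760 = 1.1403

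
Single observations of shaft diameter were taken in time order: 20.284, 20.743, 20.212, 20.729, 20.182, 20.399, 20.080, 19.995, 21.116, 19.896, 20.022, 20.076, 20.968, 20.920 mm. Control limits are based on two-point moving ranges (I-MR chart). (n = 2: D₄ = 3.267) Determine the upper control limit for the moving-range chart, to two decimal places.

1.54

Moving ranges: 0.459, 0.531, 0.517, 0.547, 0.217, 0.319, 0.085, 1.121, 1.220, 0.126, 0.054, 0.892, 0.048; M̄R̄ = 6.1360 / 13 = 0.4720
UCL_MR = D₄·M̄R̄ = 3.267 × 0.4720 = 1.5420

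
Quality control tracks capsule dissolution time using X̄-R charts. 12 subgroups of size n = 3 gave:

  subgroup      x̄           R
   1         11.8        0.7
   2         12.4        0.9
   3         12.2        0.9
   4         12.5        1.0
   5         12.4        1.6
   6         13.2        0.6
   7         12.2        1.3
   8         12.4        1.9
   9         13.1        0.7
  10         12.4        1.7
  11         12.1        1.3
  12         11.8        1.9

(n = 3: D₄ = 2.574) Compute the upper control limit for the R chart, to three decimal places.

R̄ = (0.7 + 0.9 + 0.9 + 1.0 + 1.6 + 0.6 + 1.3 + 1.9 + 0.7 + 1.7 + 1.3 + 1.9) / 12 = 14.5000 / 12 = 1.2083
UCL_R = D₄·R̄ = 2.574 × 1.2083 = 3.1102

3.110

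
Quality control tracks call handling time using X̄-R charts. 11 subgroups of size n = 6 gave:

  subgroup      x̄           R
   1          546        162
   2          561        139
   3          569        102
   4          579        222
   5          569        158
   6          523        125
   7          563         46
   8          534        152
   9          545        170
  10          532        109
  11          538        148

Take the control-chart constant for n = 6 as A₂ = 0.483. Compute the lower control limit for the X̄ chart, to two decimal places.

483.51

X̄̄ = (546 + 561 + 569 + 579 + 569 + 523 + 563 + 534 + 545 + 532 + 538) / 11 = 6059.0000 / 11 = 550.8182
R̄ = (162 + 139 + 102 + 222 + 158 + 125 + 46 + 152 + 170 + 109 + 148) / 11 = 1533.0000 / 11 = 139.3636
LCL = X̄̄ − A₂·R̄ = 550.8182 − 0.483 × 139.3636 = 483.5055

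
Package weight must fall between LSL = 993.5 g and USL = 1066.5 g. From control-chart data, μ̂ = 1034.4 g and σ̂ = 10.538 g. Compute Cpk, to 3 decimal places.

Cpu = (USL − μ̂) / (3σ̂) = (1066.5 − 1034.4) / (3 × 10.538) = 1.0154; Cpl = (μ̂ − LSL) / (3σ̂) = (1034.4 − 993.5) / (3 × 10.538) = 1.2937; Cpk = min(Cpu, Cpl) = 1.0154

1.015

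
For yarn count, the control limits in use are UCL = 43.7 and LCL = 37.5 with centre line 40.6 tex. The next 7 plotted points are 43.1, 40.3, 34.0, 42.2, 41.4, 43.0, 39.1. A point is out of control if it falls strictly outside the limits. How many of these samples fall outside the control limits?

1

Compare each point to [37.5, 43.7]: sample 3 = 34.0 < LCL.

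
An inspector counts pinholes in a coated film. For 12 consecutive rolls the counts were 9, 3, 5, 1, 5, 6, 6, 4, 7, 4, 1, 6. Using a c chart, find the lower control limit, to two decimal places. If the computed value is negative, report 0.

c̄ = (9 + 3 + 5 + 1 + 5 + 6 + 6 + 4 + 7 + 4 + 1 + 6) / 12 = 57 / 12 = 4.7500
LCL = c̄ − 3√c̄ = 4.7500 − 3 × 2.1794 = -1.7883 → 0 (cannot be negative)

0.00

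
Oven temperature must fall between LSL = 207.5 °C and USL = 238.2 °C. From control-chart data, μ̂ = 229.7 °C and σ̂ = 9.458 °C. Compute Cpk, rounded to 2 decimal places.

Cpu = (USL − μ̂) / (3σ̂) = (238.2 − 229.7) / (3 × 9.458) = 0.2996; Cpl = (μ̂ − LSL) / (3σ̂) = (229.7 − 207.5) / (3 × 9.458) = 0.7824; Cpk = min(Cpu, Cpl) = 0.2996

0.30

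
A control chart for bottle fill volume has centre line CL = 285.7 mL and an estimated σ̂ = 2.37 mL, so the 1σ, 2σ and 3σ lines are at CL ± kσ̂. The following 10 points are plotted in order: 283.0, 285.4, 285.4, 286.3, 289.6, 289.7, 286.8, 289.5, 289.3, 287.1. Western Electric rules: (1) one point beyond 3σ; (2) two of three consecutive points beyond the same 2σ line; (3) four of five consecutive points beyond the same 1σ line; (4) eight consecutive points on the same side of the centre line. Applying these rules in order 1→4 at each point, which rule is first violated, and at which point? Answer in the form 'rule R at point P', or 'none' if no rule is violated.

rule 3 at point 9

Zone of each point (C = within 1σ̂, B = 1σ̂–2σ̂, A = 2σ̂–3σ̂, * = beyond 3σ̂; sign = side of CL): 1:-B, 2:-C, 3:-C, 4:+C, 5:+B, 6:+B, 7:+C, 8:+B, 9:+B, 10:+C
Rule 3 (four of five consecutive points beyond the same 1σ limit) is satisfied at point 9.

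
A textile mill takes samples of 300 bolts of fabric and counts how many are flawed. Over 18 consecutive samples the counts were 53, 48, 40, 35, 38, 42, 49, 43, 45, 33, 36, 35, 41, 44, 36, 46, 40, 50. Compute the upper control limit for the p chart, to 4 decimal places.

p̄ = Σdᵢ / (k·n) = 754 / (18 × 300) = 0.13963
UCL = p̄ + 3·√(p̄(1−p̄)/n) = 0.13963 + 3 × √(0.13963×0.86037/300) = 0.13963 + 3 × 0.02001 = 0.19966

0.1997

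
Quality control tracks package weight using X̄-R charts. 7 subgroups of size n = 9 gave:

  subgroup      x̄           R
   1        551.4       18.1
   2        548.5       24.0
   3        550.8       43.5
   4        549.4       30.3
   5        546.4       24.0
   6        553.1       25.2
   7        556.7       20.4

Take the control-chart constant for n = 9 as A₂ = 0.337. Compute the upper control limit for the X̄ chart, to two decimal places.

X̄̄ = (551.4 + 548.5 + 550.8 + 549.4 + 546.4 + 553.1 + 556.7) / 7 = 3856.3000 / 7 = 550.9000
R̄ = (18.1 + 24.0 + 43.5 + 30.3 + 24.0 + 25.2 + 20.4) / 7 = 185.5000 / 7 = 26.5000
UCL = X̄̄ + A₂·R̄ = 550.9000 + 0.337 × 26.5000 = 559.8305

559.83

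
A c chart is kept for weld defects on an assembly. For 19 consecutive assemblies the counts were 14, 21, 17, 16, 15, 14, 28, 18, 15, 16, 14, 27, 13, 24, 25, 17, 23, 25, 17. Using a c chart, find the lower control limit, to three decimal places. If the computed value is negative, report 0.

5.854

c̄ = (14 + 21 + 17 + 16 + 15 + 14 + 28 + 18 + 15 + 16 + 14 + 27 + 13 + 24 + 25 + 17 + 23 + 25 + 17) / 19 = 359 / 19 = 18.8947
LCL = c̄ − 3√c̄ = 18.8947 − 3 × 4.3468 = 5.8543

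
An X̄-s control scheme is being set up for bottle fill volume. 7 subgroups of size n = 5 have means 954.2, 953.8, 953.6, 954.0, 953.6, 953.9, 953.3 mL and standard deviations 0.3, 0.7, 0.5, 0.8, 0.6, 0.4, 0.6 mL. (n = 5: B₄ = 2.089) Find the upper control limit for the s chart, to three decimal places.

s̄ = (0.3 + 0.7 + 0.5 + 0.8 + 0.6 + 0.4 + 0.6) / 7 = 0.5571
UCL_s = B₄·s̄ = 2.089 × 0.5571 = 1.1639

1.164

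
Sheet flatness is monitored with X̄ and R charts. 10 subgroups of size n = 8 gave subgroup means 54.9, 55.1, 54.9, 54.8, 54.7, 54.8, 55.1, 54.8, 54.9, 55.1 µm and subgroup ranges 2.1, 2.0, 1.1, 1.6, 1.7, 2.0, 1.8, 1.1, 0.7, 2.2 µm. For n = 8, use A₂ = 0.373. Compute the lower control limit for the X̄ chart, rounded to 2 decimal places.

54.30

X̄̄ = (54.9 + 55.1 + 54.9 + 54.8 + 54.7 + 54.8 + 55.1 + 54.8 + 54.9 + 55.1) / 10 = 549.1000 / 10 = 54.9100
R̄ = (2.1 + 2.0 + 1.1 + 1.6 + 1.7 + 2.0 + 1.8 + 1.1 + 0.7 + 2.2) / 10 = 16.3000 / 10 = 1.6300
LCL = X̄̄ − A₂·R̄ = 54.9100 − 0.373 × 1.6300 = 54.3020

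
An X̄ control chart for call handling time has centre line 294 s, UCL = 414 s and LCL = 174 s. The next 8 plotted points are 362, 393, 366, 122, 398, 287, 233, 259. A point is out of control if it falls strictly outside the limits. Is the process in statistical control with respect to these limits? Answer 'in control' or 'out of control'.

out of control

Compare each point to [174, 414]: sample 4 = 122 < LCL.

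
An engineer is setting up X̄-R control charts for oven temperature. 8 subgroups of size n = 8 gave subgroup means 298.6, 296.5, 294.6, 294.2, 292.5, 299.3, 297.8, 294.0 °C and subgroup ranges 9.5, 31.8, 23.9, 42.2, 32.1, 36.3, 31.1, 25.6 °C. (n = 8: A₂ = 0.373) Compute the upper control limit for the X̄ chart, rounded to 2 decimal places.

X̄̄ = (298.6 + 296.5 + 294.6 + 294.2 + 292.5 + 299.3 + 297.8 + 294.0) / 8 = 2367.5000 / 8 = 295.9375
R̄ = (9.5 + 31.8 + 23.9 + 42.2 + 32.1 + 36.3 + 31.1 + 25.6) / 8 = 232.5000 / 8 = 29.0625
UCL = X̄̄ + A₂·R̄ = 295.9375 + 0.373 × 29.0625 = 306.7778

306.78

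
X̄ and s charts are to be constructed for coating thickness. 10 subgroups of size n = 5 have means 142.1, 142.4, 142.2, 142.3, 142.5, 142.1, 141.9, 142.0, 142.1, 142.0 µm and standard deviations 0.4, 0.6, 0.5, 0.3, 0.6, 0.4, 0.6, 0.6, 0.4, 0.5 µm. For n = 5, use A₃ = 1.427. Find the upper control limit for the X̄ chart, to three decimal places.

142.859

X̄̄ = (142.1 + 142.4 + 142.2 + 142.3 + 142.5 + 142.1 + 141.9 + 142.0 + 142.1 + 142.0) / 10 = 142.1600
s̄ = (0.4 + 0.6 + 0.5 + 0.3 + 0.6 + 0.4 + 0.6 + 0.6 + 0.4 + 0.5) / 10 = 0.4900
UCL = X̄̄ + A₃·s̄ = 142.1600 + 1.427 × 0.4900 = 142.8592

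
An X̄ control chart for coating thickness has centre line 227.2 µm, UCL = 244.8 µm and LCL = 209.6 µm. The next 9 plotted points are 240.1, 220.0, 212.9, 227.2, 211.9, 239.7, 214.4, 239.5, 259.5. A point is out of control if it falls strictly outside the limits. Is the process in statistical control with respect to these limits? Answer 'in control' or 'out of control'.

Compare each point to [209.6, 244.8]: sample 9 = 259.5 > UCL.

out of control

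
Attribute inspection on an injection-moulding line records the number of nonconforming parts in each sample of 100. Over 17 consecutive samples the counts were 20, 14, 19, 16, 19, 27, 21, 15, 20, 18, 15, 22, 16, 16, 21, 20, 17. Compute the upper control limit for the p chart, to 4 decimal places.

0.3026

p̄ = Σdᵢ / (k·n) = 316 / (17 × 100) = 0.18588
UCL = p̄ + 3·√(p̄(1−p̄)/n) = 0.18588 + 3 × √(0.18588×0.81412/100) = 0.18588 + 3 × 0.03890 = 0.30259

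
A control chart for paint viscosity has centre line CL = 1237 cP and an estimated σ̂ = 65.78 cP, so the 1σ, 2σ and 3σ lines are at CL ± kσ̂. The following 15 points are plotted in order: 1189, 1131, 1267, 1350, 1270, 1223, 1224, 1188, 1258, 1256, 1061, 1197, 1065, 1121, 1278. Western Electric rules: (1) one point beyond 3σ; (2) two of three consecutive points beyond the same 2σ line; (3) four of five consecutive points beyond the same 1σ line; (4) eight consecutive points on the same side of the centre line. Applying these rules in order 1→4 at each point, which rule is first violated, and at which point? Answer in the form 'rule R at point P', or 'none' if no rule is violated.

Zone of each point (C = within 1σ̂, B = 1σ̂–2σ̂, A = 2σ̂–3σ̂, * = beyond 3σ̂; sign = side of CL): 1:-C, 2:-B, 3:+C, 4:+B, 5:+C, 6:-C, 7:-C, 8:-C, 9:+C, 10:+C, 11:-A, 12:-C, 13:-A, 14:-B, 15:+C
Rule 2 (two of three consecutive points beyond the same 2σ limit) is satisfied at point 13.

rule 2 at point 13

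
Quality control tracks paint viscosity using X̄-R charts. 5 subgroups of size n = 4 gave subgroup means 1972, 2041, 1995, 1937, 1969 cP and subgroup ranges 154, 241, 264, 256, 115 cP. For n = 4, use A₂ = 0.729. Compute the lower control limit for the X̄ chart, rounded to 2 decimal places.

X̄̄ = (1972 + 2041 + 1995 + 1937 + 1969) / 5 = 9914.0000 / 5 = 1982.8000
R̄ = (154 + 241 + 264 + 256 + 115) / 5 = 1030.0000 / 5 = 206.0000
LCL = X̄̄ − A₂·R̄ = 1982.8000 − 0.729 × 206.0000 = 1832.6260

1832.63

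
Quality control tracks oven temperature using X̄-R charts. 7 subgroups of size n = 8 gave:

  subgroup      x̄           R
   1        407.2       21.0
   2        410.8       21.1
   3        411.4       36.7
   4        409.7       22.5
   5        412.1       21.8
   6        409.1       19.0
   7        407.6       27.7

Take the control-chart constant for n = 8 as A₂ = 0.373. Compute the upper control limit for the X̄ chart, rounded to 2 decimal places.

X̄̄ = (407.2 + 410.8 + 411.4 + 409.7 + 412.1 + 409.1 + 407.6) / 7 = 2867.9000 / 7 = 409.7000
R̄ = (21.0 + 21.1 + 36.7 + 22.5 + 21.8 + 19.0 + 27.7) / 7 = 169.8000 / 7 = 24.2571
UCL = X̄̄ + A₂·R̄ = 409.7000 + 0.373 × 24.2571 = 418.7479

418.75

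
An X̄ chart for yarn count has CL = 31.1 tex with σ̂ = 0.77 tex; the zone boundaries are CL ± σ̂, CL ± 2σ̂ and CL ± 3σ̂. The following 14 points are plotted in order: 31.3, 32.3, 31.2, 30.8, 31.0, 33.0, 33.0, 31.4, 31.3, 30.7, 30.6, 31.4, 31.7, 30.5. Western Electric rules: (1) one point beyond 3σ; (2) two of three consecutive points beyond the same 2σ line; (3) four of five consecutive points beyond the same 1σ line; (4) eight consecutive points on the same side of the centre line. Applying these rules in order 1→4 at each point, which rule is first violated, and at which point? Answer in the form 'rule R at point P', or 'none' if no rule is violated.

rule 2 at point 7

Zone of each point (C = within 1σ̂, B = 1σ̂–2σ̂, A = 2σ̂–3σ̂, * = beyond 3σ̂; sign = side of CL): 1:+C, 2:+B, 3:+C, 4:-C, 5:-C, 6:+A, 7:+A, 8:+C, 9:+C, 10:-C, 11:-C, 12:+C, 13:+C, 14:-C
Rule 2 (two of three consecutive points beyond the same 2σ limit) is satisfied at point 7.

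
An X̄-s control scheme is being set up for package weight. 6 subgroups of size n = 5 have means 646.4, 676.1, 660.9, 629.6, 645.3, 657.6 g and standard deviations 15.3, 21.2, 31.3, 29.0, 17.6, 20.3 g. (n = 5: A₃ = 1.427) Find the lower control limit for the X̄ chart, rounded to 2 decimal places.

X̄̄ = (646.4 + 676.1 + 660.9 + 629.6 + 645.3 + 657.6) / 6 = 652.6500
s̄ = (15.3 + 21.2 + 31.3 + 29.0 + 17.6 + 20.3) / 6 = 22.4500
LCL = X̄̄ − A₃·s̄ = 652.6500 − 1.427 × 22.4500 = 620.6138

620.61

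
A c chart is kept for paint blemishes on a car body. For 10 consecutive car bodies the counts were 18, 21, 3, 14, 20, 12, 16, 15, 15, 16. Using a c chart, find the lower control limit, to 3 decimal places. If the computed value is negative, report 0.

3.381

c̄ = (18 + 21 + 3 + 14 + 20 + 12 + 16 + 15 + 15 + 16) / 10 = 150 / 10 = 15.0000
LCL = c̄ − 3√c̄ = 15.0000 − 3 × 3.8730 = 3.3810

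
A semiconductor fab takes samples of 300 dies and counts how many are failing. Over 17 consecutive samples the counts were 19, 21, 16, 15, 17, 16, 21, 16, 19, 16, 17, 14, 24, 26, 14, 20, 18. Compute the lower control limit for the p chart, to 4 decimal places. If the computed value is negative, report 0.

p̄ = Σdᵢ / (k·n) = 309 / (17 × 300) = 0.06059
LCL = p̄ − 3·√(p̄(1−p̄)/n) = 0.06059 − 3 × 0.01377 = 0.01927

0.0193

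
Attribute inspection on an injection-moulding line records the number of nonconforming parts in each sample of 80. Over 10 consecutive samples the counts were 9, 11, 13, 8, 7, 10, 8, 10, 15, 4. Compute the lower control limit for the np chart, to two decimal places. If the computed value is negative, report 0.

0.82

p̄ = Σdᵢ / (k·n) = 95 / (10 × 80) = 0.11875
LCL = np̄ − 3·√(np̄(1−p̄)) = 9.5000 − 3 × 2.8934 = 0.8197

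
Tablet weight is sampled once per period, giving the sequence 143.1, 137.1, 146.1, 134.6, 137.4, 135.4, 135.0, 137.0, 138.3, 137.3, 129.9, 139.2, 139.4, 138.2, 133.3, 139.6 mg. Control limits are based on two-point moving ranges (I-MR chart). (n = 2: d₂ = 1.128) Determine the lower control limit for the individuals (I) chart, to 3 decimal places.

X̄ = (143.1 + 137.1 + 146.1 + 134.6 + 137.4 + 135.4 + 135.0 + 137.0 + 138.3 + 137.3 + 129.9 + 139.2 + 139.4 + 138.2 + 133.3 + 139.6) / 16 = 137.5563
Moving ranges: 6.0, 9.0, 11.5, 2.8, 2.0, 0.4, 2.0, 1.3, 1.0, 7.4, 9.3, 0.2, 1.2, 4.9, 6.3; M̄R̄ = 65.3000 / 15 = 4.3533
LCL = X̄ − 3·M̄R̄/d₂ = 137.5563 − 3 × 4.3533 / 1.128 = 125.9782

125.978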